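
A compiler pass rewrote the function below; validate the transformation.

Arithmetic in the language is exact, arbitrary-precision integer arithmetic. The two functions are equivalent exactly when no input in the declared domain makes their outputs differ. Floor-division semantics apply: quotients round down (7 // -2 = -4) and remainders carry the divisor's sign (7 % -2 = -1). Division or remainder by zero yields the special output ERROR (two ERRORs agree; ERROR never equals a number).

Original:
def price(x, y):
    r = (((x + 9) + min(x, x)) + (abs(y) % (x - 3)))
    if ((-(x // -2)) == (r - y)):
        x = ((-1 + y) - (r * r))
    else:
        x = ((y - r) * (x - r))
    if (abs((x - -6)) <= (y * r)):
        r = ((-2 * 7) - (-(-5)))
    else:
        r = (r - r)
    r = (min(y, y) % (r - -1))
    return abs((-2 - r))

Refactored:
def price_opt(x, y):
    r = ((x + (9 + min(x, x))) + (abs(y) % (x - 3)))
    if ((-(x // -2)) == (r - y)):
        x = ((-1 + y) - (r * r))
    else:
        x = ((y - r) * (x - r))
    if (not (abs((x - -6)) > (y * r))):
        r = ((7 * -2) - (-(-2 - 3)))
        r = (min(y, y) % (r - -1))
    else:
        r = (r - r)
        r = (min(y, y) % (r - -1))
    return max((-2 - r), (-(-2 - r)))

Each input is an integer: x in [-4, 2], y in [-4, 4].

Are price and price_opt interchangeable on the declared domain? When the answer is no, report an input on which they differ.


The two are interchangeable: statement counts differ, constant usage differs, arithmetic usage differs, comparison usage differs, min/max/abs usage differs, boolean connective usage differs, and every declared input agrees.
Tracing x=2, y=4: price: r := 13 | ((-(x // -2)) == (r - y)): false | x := 99 | (abs((x - -6)) <= (y * r)): false | r := 0 | r := 0 | result 2 | price_opt: r := 13 | ((-(x // -2)) == (r - y)): false | x := 99 | (not (abs((x - -6)) > (y * r))): false | r := 0 | r := 0 | result 2 — matching result 2.
Checked all 63 inputs in the declared domain: the outputs agree on every one.
verdict: equivalent


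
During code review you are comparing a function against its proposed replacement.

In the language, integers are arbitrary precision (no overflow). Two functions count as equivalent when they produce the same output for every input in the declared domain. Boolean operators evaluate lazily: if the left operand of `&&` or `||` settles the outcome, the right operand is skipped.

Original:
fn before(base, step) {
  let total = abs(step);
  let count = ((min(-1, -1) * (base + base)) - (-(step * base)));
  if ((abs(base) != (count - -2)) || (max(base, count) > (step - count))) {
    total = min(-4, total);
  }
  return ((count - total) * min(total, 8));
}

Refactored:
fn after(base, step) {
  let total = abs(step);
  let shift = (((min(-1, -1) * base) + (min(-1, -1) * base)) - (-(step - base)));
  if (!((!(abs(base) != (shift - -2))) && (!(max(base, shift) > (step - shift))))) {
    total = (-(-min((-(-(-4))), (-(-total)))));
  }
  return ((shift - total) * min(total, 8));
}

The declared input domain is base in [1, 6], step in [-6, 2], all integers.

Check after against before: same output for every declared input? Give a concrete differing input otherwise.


The rewrite breaks on base=1, step=-6, where the results are 16 and 20.
before: total=6, then count=-8, then ((abs(base) != (count - -2)) || (max(base, count) > (step - count))) is true, then total=-4, then returns 16
after: total=6, then shift=-9, then (!((!(abs(base) != (shift - -2))) && (!(max(base, shift) > (step - shift))))) is true, then total=-4, then returns 20
verdict: not equivalent; witness: base=1, step=-6


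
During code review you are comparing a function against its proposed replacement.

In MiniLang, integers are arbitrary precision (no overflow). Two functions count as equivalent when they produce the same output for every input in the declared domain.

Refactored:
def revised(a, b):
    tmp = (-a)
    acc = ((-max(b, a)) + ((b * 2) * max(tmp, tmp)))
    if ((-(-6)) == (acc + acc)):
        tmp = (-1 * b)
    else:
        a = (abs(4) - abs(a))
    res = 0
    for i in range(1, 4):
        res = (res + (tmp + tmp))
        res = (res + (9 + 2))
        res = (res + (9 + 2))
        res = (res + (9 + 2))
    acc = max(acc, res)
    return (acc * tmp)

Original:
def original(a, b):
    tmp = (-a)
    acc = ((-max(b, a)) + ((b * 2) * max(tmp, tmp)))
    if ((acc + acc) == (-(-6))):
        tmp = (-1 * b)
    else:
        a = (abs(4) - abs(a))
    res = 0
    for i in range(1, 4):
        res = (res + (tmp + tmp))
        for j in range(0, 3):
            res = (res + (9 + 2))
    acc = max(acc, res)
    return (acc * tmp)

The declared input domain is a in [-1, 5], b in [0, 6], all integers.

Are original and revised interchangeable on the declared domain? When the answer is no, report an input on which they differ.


Comparing the listings, the differences include: arithmetic usage differs; and local variable names differ; and loop structure differs; and statement counts differ; and constant usage differs.
As a probe, take a=5, b=2: original runs tmp = -5; acc = -25; ((acc + acc) == (-(-6))) -> false; a = -1; res = 0; [i=1]; res = -10; [j=0]; res = 1; [j=1]; res = 12; [j=2]; res = 23; [i=2]; res = 13; [j=0]; res = 24; [j=1]; res = 35; [j=2]; res = 46; [i=3]; res = 36; [j=0]; res = 47; [j=1]; res = 58; [j=2]; res = 69; acc = 69; return -345; revised runs tmp = -5; acc = -25; ((-(-6)) == (acc + acc)) -> false; a = -1; res = 0; [i=1]; res = -10; res = 1; res = 12; res = 23; [i=2]; res = 13; res = 24; res = 35; res = 46; [i=3]; res = 36; res = 47; res = 58; res = 69; acc = 69; return -345; both end at -345.
Every one of the 49 inputs gives matching results.
verdict: equivalent


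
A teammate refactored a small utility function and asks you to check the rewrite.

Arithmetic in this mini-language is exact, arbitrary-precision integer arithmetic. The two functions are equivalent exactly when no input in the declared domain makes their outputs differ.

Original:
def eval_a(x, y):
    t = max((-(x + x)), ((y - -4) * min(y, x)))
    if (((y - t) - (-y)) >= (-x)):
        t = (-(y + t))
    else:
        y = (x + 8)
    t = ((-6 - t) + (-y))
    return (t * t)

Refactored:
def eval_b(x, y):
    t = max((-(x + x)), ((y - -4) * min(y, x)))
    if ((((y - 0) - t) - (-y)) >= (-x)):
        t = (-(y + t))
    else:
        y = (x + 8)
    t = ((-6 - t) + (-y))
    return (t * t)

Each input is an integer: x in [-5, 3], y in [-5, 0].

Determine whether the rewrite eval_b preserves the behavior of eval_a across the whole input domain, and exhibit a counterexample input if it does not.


The two versions differ — the changes include arithmetic usage differs, and constant usage differs.
Spot check at x=-1, y=-3 — eval_a: t := 2 | (((y - t) - (-y)) >= (-x)): false | y := 7 | t := -15 | result 225. eval_b: t := 2 | ((((y - 0) - t) - (-y)) >= (-x)): false | y := 7 | t := -15 | result 225. Both give 225.
Sweeping the whole domain (54 inputs) finds no disagreement.
verdict: equivalent


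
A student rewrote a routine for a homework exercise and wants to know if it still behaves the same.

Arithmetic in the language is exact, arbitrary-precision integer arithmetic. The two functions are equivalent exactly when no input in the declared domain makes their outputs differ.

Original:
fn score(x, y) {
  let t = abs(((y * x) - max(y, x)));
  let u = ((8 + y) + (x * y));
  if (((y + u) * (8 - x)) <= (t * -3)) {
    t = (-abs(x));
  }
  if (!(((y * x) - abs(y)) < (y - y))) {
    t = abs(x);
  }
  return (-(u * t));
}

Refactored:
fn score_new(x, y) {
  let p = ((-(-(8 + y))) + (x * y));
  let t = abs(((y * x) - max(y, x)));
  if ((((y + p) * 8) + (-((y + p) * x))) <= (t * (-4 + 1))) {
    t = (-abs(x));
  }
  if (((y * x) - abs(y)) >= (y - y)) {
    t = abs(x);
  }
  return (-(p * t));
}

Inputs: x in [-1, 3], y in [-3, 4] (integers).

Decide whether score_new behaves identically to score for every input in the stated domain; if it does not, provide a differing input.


This is a faithful refactor — constant usage differs; also boolean connective usage differs; also comparison usage differs; also local variable names differ; also arithmetic usage differs, but the computed results match everywhere.
Spot check at x=2, y=-2 — score: t becomes 6; next u becomes 2; next (((y + u) * (8 - x)) <= (t * -3)) evaluates to false; next (!(((y * x) - abs(y)) < (y - y))) evaluates to false; next final value -12. score_new: p becomes 2; next t becomes 6; next ((((y + p) * 8) + (-((y + p) * x))) <= (t * (-4 + 1))) evaluates to false; next (((y * x) - abs(y)) >= (y - y)) evaluates to false; next final value -12. Both give -12.
Sweeping the whole domain (40 inputs) finds no disagreement.
verdict: equivalent


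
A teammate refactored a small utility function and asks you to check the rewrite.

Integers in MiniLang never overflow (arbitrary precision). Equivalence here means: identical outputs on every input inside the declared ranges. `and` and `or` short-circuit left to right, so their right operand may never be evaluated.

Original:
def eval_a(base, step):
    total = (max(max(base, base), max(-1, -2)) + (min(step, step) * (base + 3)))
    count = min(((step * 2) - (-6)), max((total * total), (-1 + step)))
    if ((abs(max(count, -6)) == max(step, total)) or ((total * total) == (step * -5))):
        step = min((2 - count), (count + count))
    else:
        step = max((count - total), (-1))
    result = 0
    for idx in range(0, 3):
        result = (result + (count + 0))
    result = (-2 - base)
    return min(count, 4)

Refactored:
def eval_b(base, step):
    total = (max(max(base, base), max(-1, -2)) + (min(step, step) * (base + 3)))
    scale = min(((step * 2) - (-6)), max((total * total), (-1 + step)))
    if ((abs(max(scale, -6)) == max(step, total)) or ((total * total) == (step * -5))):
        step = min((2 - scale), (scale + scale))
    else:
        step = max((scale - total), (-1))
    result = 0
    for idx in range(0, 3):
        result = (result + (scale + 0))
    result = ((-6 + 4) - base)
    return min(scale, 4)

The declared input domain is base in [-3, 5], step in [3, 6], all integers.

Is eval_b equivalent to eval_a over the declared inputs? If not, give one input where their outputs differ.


Comparing the listings, the differences include: local variable names differ, plus constant usage differs, plus arithmetic usage differs.
One worked example (base=-3, step=3) — eval_a: total=-1, then count=2, then ((abs(max(count, -6)) == max(step, total)) or ((total * total) == (step * -5))) is false, then step=3, then result=0, then (idx=0), then result=2, then (idx=1), then result=4, then (idx=2), then result=6, then result=1, then returns 2; eval_b: total=-1, then scale=2, then ((abs(max(scale, -6)) == max(step, total)) or ((total * total) == (step * -5))) is false, then step=3, then result=0, then (idx=0), then result=2, then (idx=1), then result=4, then (idx=2), then result=6, then result=1, then returns 2; agreement on 2.
An exhaustive pass over the 36 declared inputs shows identical outputs.
verdict: equivalent


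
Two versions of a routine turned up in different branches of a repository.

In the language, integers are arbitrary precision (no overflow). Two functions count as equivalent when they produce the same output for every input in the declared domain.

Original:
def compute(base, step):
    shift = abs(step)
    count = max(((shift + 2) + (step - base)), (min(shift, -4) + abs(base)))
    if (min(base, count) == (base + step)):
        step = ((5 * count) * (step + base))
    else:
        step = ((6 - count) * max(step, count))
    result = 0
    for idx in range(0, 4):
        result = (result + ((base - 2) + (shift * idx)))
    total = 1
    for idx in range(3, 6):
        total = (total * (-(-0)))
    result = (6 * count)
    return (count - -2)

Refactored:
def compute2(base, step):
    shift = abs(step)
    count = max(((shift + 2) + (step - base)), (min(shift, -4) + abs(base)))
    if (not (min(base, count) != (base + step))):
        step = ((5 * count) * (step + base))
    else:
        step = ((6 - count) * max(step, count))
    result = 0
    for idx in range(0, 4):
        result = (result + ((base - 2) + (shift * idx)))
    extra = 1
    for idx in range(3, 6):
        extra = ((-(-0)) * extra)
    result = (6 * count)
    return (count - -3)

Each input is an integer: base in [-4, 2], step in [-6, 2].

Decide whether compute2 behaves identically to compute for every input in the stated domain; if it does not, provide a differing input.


There is a counterexample at base=-4, step=-6: 8 on one side, 9 on the other.
compute: shift=6, then count=6, then (min(base, count) == (base + step)) is false, then step=0, then result=0, then (idx=0), then result=-6, then (idx=1), then result=-6, then (idx=2), then result=0, then (idx=3), then result=12, then total=1, then (idx=3), then total=0, then (idx=4), then total=0, then (idx=5), then total=0, then result=36, then returns 8
compute2: shift=6, then count=6, then (not (min(base, count) != (base + step))) is false, then step=0, then result=0, then (idx=0), then result=-6, then (idx=1), then result=-6, then (idx=2), then result=0, then (idx=3), then result=12, then extra=1, then (idx=3), then extra=0, then (idx=4), then extra=0, then (idx=5), then extra=0, then result=36, then returns 9
verdict: not equivalent; witness: base=-4, step=-6


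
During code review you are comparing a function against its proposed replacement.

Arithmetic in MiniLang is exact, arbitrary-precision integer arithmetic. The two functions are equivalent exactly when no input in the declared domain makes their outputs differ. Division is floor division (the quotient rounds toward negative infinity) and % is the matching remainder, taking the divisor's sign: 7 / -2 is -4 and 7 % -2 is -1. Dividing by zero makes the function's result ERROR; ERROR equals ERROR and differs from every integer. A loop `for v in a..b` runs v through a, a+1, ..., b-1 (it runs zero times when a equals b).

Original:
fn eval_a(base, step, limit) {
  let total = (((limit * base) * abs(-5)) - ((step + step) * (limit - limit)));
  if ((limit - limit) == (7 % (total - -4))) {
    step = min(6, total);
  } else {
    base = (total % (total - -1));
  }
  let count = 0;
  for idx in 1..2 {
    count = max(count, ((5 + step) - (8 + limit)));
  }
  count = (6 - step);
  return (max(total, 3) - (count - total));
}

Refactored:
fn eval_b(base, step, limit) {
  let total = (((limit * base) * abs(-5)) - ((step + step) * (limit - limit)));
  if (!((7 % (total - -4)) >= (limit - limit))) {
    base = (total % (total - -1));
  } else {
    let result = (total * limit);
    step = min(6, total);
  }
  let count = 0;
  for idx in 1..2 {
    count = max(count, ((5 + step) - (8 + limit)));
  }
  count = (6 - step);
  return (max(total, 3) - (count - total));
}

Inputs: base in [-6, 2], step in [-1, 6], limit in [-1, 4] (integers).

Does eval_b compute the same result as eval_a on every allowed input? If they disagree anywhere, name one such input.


Evaluate both at base=-6, step=-1, limit=-1.
eval_a: total = 30; ((limit - limit) == (7 % (total - -4))) -> false; base = 30; count = 0; [idx=1]; count = 0; count = 7; return 53
eval_b: total = 30; (!((7 % (total - -4)) >= (limit - limit))) -> false; result = -30; step = 6; count = 0; [idx=1]; count = 4; count = 0; return 60
53 and 60 differ, so these are not the same function on this domain.
verdict: not equivalent; witness: base=-6, step=-1, limit=-1


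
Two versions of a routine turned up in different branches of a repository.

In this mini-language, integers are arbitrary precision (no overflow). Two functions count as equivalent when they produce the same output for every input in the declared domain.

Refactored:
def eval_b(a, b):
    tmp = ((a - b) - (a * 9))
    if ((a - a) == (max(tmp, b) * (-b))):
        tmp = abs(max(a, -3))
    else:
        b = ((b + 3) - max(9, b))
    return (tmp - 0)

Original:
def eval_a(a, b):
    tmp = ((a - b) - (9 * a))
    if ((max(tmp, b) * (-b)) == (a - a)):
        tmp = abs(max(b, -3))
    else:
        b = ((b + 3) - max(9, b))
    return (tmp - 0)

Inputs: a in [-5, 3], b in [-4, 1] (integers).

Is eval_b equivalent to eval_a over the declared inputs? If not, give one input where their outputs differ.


Take a=-5, b=0.
eval_a: tmp=40, then ((max(tmp, b) * (-b)) == (a - a)) is true, then tmp=0, then returns 0
eval_b: tmp=40, then ((a - a) == (max(tmp, b) * (-b))) is true, then tmp=3, then returns 3
0 against 3: the behavior changed.
verdict: not equivalent; witness: a=-5, b=0


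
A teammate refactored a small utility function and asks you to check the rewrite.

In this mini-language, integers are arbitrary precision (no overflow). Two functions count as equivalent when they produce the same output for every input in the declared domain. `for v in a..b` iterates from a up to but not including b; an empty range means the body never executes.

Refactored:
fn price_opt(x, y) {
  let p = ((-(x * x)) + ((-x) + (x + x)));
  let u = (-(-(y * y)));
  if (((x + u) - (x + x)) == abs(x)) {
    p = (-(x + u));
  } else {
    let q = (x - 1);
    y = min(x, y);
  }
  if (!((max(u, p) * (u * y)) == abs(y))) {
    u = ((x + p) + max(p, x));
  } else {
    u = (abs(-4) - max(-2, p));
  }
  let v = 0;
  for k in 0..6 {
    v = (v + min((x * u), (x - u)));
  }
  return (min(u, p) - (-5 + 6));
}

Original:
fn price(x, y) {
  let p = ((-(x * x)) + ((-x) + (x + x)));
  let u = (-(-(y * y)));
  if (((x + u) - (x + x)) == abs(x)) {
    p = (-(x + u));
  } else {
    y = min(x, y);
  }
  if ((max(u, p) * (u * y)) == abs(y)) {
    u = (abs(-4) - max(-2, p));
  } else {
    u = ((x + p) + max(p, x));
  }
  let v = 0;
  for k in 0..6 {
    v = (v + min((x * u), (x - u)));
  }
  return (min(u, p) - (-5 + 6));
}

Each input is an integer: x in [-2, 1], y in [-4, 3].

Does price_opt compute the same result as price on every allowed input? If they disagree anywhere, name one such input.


Although statement counts differ, arithmetic usage differs, local variable names differ, boolean connective usage differs, constant usage differs, 32/32 inputs agree.
verdict: equivalent


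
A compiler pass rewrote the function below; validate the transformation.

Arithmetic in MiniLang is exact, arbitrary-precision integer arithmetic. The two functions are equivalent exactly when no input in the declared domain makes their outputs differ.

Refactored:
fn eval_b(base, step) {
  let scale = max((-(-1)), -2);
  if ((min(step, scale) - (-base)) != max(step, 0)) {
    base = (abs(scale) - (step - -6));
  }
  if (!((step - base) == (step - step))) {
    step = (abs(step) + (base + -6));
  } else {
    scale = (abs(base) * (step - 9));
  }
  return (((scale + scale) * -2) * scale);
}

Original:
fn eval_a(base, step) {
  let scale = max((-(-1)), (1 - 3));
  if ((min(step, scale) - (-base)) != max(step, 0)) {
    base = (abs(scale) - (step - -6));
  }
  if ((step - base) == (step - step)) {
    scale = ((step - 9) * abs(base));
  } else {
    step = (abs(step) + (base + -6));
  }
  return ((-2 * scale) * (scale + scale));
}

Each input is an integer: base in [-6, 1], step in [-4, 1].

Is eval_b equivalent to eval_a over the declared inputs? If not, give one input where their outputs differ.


Reading the diff, among the changes: arithmetic usage differs; boolean connective usage differs; constant usage differs.
One worked example (base=0, step=-4) — eval_a: scale becomes 1; next ((min(step, scale) - (-base)) != max(step, 0)) evaluates to true; next base becomes -1; next ((step - base) == (step - step)) evaluates to false; next step becomes -3; next final value -4; eval_b: scale becomes 1; next ((min(step, scale) - (-base)) != max(step, 0)) evaluates to true; next base becomes -1; next (!((step - base) == (step - step))) evaluates to true; next step becomes -3; next final value -4; agreement on -4.
Every one of the 48 inputs gives matching results.
verdict: equivalent


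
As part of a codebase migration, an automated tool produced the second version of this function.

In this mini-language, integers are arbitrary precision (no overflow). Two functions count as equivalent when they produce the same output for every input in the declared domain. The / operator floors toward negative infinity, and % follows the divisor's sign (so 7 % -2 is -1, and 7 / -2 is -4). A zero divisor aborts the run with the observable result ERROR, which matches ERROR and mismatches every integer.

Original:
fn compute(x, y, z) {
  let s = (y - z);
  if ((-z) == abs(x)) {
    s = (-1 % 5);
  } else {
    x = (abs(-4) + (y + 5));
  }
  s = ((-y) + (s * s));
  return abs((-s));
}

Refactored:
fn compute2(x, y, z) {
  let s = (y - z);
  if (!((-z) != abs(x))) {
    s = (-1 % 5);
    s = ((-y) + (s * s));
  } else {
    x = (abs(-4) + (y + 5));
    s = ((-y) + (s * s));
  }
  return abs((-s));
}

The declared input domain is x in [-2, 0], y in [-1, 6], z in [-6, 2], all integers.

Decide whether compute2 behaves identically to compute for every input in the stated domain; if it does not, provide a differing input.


This is a faithful refactor — arithmetic usage differs; boolean connective usage differs; comparison usage differs; statement counts differ, but the computed results match everywhere.
As a probe, take x=0, y=4, z=-1: compute runs s becomes 5; next ((-z) == abs(x)) evaluates to false; next x becomes 13; next s becomes 21; next final value 21; compute2 runs s becomes 5; next (!((-z) != abs(x))) evaluates to false; next x becomes 13; next s becomes 21; next final value 21; both end at 21.
Every one of the 216 inputs gives matching results.
verdict: equivalent


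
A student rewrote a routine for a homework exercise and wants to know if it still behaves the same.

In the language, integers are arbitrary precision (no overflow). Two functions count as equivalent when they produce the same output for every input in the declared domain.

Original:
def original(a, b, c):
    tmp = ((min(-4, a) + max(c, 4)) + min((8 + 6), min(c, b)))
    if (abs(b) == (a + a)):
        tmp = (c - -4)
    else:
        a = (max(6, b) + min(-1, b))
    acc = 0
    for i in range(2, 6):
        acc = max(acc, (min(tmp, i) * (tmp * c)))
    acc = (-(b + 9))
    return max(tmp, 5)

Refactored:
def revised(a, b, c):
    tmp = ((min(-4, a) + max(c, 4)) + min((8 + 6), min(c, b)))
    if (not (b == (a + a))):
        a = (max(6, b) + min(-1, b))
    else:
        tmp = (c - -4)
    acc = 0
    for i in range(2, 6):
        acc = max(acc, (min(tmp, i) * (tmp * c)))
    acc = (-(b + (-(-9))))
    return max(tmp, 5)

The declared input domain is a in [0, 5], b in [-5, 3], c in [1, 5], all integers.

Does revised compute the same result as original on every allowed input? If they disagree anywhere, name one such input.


Evaluate both at a=1, b=-2, c=2.
original: tmp=-2, then (abs(b) == (a + a)) is true, then tmp=6, then acc=0, then (i=2), then acc=24, then (i=3), then acc=36, then (i=4), then acc=48, then (i=5), then acc=60, then acc=-7, then returns 6
revised: tmp=-2, then (not (b == (a + a))) is true, then a=4, then acc=0, then (i=2), then acc=8, then (i=3), then acc=8, then (i=4), then acc=8, then (i=5), then acc=8, then acc=-7, then returns 5
6 and 5 differ, so these are not the same function on this domain.
verdict: not equivalent; witness: a=1, b=-2, c=2


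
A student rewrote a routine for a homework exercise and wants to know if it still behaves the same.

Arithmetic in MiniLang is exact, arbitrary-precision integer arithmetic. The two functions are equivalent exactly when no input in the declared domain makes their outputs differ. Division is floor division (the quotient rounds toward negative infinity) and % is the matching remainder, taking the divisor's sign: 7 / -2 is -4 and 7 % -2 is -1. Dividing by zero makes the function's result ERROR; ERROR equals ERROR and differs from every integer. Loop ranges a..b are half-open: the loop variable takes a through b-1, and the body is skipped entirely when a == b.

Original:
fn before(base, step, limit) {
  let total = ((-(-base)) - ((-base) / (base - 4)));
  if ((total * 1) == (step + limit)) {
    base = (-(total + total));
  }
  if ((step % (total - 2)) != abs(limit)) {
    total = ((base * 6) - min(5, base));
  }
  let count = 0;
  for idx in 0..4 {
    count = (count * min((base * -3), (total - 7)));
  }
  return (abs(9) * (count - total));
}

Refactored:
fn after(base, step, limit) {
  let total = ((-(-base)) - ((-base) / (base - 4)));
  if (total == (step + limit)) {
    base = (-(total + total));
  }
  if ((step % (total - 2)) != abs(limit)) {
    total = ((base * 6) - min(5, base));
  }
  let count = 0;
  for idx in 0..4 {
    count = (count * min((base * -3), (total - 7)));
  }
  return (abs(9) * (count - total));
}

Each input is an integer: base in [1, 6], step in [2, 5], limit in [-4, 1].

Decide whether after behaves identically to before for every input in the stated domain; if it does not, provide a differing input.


Although constant usage differs; arithmetic usage differs, 144/144 inputs agree.
verdict: equivalent


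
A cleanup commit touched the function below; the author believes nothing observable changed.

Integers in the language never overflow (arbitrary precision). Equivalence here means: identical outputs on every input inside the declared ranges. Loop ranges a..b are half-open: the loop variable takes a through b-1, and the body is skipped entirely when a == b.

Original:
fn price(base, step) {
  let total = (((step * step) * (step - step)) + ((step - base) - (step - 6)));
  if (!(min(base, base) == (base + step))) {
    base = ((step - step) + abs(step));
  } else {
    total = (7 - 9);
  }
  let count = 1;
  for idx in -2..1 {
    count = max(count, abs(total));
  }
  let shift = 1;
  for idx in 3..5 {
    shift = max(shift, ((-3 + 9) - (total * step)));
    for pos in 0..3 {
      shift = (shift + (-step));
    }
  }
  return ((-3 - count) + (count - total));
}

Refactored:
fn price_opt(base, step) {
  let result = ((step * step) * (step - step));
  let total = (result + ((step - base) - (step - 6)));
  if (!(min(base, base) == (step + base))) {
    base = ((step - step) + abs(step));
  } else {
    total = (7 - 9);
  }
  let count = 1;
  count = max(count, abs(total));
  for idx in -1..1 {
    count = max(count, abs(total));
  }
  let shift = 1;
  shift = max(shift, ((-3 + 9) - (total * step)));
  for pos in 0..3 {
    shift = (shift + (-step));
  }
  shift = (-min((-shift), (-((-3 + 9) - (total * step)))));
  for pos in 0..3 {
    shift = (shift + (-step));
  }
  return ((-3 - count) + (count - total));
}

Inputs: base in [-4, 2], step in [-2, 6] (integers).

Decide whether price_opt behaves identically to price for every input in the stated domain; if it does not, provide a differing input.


Differences: arithmetic usage differs, local variable names differ, statement counts differ, constant usage differs, min/max/abs usage differs — yet all 63 inputs agree.
verdict: equivalent


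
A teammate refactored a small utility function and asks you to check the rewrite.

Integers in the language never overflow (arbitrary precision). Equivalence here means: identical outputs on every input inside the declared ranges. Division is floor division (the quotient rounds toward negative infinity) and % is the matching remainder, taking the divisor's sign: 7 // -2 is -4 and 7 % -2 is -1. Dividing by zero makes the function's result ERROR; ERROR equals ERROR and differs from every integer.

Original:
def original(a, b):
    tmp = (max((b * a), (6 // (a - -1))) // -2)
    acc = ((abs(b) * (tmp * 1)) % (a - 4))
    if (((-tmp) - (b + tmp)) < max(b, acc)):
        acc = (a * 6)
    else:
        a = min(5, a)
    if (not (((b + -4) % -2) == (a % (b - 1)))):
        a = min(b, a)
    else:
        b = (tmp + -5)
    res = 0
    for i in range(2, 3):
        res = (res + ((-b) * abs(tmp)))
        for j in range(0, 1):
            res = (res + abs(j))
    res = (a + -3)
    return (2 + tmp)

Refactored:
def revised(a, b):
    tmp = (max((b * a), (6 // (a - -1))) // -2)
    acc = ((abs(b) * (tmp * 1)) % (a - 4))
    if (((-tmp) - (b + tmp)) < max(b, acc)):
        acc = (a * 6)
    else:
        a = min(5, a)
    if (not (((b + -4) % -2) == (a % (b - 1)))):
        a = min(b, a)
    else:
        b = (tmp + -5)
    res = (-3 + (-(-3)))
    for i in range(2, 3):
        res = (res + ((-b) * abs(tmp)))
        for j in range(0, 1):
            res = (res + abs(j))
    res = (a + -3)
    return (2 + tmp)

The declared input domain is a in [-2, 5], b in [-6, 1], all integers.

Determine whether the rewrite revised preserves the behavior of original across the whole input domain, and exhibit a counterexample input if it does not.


The two versions differ — the changes include constant usage differs, arithmetic usage differs.
Spot check at a=-2, b=-4 — original: tmp := -4 | acc := -4 | (((-tmp) - (b + tmp)) < max(b, acc)): false | a := -2 | (not (((b + -4) % -2) == (a % (b - 1)))): true | a := -4 | res := 0 | iter i=2: | res := 16 | iter j=0: | res := 16 | res := -7 | result -2. revised: tmp := -4 | acc := -4 | (((-tmp) - (b + tmp)) < max(b, acc)): false | a := -2 | (not (((b + -4) % -2) == (a % (b - 1)))): true | a := -4 | res := 0 | iter i=2: | res := 16 | iter j=0: | res := 16 | res := -7 | result -2. Both give -2.
Every one of the 64 inputs gives matching results.
verdict: equivalent


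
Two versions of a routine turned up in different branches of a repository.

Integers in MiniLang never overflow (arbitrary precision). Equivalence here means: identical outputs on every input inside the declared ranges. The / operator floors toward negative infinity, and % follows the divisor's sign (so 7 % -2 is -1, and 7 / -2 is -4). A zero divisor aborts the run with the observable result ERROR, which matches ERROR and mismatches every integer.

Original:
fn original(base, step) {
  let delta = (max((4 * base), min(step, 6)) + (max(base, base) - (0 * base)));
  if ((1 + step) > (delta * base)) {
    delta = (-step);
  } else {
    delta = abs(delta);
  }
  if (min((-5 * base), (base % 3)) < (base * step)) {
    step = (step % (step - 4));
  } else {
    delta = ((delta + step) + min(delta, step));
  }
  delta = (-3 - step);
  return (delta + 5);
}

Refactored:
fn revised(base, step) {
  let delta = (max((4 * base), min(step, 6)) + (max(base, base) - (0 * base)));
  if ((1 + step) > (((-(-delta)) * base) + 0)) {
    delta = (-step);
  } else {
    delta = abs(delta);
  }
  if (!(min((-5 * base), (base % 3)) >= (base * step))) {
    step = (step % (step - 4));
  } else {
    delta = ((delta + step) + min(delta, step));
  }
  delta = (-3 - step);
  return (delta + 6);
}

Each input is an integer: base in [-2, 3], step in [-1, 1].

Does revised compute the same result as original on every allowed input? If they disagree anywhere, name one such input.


At base=-2, step=-1: original gives 3, revised gives 4.
verdict: not equivalent; witness: base=-2, step=-1


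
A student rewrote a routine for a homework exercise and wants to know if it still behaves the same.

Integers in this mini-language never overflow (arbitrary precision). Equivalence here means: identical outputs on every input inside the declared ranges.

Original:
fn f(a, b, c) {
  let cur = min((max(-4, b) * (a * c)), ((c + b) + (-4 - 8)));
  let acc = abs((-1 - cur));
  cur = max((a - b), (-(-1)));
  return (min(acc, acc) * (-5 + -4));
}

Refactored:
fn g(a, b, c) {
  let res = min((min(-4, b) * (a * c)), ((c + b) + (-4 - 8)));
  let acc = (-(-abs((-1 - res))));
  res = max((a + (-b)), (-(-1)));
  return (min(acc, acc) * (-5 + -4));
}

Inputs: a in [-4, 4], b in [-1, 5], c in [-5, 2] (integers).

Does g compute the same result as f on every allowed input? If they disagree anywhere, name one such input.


Try a=-4, b=-1, c=-5.
f: cur := -20 | acc := 19 | cur := 1 | result -171
g: res := -80 | acc := 79 | res := 1 | result -711
-171 against -711: the behavior changed.
verdict: not equivalent; witness: a=-4, b=-1, c=-5


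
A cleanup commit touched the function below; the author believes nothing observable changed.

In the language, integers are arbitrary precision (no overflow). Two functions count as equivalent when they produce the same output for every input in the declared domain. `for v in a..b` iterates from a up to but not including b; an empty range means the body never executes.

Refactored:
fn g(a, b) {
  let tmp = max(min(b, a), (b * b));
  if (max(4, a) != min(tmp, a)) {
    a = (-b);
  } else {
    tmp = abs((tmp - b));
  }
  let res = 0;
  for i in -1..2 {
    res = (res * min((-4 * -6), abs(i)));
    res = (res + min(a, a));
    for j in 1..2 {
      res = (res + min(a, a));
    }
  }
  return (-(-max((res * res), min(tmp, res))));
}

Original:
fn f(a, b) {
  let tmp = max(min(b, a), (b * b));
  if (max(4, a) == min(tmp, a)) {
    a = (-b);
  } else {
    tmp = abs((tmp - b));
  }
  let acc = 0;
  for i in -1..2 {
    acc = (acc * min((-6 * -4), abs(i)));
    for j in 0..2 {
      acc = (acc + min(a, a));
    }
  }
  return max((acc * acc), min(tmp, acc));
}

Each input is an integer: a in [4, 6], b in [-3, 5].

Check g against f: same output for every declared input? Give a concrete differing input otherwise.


Input a=4, b=-3: 144 from f versus 256 from g.
verdict: not equivalent; witness: a=4, b=-3


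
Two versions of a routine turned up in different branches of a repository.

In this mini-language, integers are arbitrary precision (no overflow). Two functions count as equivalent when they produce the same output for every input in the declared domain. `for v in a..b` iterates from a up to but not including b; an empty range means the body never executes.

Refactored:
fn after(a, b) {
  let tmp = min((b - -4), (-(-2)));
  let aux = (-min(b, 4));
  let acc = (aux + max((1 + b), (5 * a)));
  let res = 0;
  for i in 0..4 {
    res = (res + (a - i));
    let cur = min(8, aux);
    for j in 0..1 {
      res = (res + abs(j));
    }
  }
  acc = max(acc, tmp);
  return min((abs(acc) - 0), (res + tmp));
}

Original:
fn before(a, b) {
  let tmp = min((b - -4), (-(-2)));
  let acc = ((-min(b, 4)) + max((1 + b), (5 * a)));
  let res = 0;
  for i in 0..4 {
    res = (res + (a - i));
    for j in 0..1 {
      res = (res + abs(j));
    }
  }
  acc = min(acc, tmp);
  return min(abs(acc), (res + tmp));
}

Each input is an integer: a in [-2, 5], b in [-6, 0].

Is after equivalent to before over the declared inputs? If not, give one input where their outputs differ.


a=2, b=-4 yields 0 from before but 2 from after.
verdict: not equivalent; witness: a=2, b=-4


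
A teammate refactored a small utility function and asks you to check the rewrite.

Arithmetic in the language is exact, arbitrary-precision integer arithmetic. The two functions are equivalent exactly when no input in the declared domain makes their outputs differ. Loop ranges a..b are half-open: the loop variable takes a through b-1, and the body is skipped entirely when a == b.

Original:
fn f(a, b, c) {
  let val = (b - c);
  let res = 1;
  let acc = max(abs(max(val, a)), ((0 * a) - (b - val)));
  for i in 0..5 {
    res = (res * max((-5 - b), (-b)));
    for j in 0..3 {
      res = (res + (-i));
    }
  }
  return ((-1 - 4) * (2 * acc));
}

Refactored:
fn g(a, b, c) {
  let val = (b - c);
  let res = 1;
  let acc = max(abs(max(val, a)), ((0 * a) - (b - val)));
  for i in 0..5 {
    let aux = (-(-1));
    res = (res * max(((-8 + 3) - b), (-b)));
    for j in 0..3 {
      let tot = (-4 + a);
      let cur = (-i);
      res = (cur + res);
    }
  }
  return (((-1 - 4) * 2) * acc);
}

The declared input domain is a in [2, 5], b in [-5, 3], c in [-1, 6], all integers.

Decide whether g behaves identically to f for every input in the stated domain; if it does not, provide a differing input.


The two are interchangeable: local variable names differ; constant usage differs; statement counts differ; arithmetic usage differs, and every declared input agrees.
As a probe, take a=4, b=-5, c=1: f runs val := -6 | res := 1 | acc := 4 | iter i=0: | res := 5 | iter j=0: | res := 5 | iter j=1: | res := 5 | iter j=2: | res := 5 | iter i=1: | res := 25 | iter j=0: | res := 24 | iter j=1: | res := 23 | iter j=2: | res := 22 | iter i=2: | res := 110 | iter j=0: | res := 108 | iter j=1: | res := 106 | iter j=2: | res := 104 | iter i=3: | res := 520 | iter j=0: | res := 517 | iter j=1: | res := 514 | iter j=2: | res := 511 | iter i=4: | res := 2555 | iter j=0: | res := 2551 | iter j=1: | res := 2547 | iter j=2: | res := 2543 | result -40; g runs val := -6 | res := 1 | acc := 4 | iter i=0: | aux := 1 | res := 5 | iter j=0: | tot := 0 | cur := 0 | res := 5 | iter j=1: | tot := 0 | cur := 0 | res := 5 | iter j=2: | tot := 0 | cur := 0 | res := 5 | iter i=1: | aux := 1 | res := 25 | iter j=0: | tot := 0 | cur := -1 | res := 24 | iter j=1: | tot := 0 | cur := -1 | res := 23 | iter j=2: | tot := 0 | cur := -1 | res := 22 | iter i=2: | aux := 1 | res := 110 | iter j=0: | tot := 0 | cur := -2 | res := 108 | iter j=1: | tot := 0 | cur := -2 | res := 106 | iter j=2: | tot := 0 | cur := -2 | res := 104 | iter i=3: | aux := 1 | res := 520 | iter j=0: | tot := 0 | cur := -3 | res := 517 | iter j=1: | tot := 0 | cur := -3 | res := 514 | iter j=2: | tot := 0 | cur := -3 | res := 511 | iter i=4: | aux := 1 | res := 2555 | iter j=0: | tot := 0 | cur := -4 | res := 2551 | iter j=1: | tot := 0 | cur := -4 | res := 2547 | iter j=2: | tot := 0 | cur := -4 | res := 2543 | result -40; both end at -40.
Across all 288 domain points the two functions coincide.
verdict: equivalent


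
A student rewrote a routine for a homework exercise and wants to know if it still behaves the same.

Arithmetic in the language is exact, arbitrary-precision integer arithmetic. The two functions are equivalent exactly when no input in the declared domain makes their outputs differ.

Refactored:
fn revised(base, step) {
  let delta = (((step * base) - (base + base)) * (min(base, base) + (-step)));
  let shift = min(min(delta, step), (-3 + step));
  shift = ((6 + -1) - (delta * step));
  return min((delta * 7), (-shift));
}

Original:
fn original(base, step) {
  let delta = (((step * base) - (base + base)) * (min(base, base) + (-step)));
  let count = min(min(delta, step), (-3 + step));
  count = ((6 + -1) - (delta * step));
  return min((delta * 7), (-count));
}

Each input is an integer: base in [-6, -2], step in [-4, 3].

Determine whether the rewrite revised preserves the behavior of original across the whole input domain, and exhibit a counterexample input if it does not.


Reading the diff, among the changes: local variable names differ.
Spot check at base=-3, step=3 — original: delta := 18 | count := 0 | count := -49 | result 49. revised: delta := 18 | shift := 0 | shift := -49 | result 49. Both give 49.
Every one of the 40 inputs gives matching results.
verdict: equivalent


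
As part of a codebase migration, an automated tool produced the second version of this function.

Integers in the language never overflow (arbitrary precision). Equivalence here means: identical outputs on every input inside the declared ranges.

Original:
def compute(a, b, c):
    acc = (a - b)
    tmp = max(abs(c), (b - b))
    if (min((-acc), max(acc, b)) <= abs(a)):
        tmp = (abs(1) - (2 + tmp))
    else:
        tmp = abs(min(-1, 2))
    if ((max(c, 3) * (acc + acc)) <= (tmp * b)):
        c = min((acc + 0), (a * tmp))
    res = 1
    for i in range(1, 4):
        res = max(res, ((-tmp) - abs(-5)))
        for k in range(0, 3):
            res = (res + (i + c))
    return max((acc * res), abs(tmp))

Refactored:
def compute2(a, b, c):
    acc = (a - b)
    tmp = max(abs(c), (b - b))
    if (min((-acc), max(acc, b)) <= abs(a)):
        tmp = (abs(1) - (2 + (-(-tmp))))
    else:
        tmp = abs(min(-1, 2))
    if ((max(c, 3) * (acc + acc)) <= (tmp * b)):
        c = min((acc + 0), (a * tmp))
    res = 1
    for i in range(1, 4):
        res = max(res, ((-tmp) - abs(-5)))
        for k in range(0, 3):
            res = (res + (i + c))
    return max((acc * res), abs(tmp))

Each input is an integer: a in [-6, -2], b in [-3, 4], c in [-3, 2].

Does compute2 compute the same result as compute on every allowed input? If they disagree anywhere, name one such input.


Comparing the listings, the differences include: same computation, different form.
Tracing a=-3, b=-3, c=1: compute: acc=0, then tmp=1, then (min((-acc), max(acc, b)) <= abs(a)) is true, then tmp=-2, then ((max(c, 3) * (acc + acc)) <= (tmp * b)) is true, then c=0, then res=1, then (i=1), then res=1, then (k=0), then res=2, then (k=1), then res=3, then (k=2), then res=4, then (i=2), then res=4, then (k=0), then res=6, then (k=1), then res=8, then (k=2), then res=10, then (i=3), then res=10, then (k=0), then res=13, then (k=1), then res=16, then (k=2), then res=19, then returns 2 | compute2: acc=0, then tmp=1, then (min((-acc), max(acc, b)) <= abs(a)) is true, then tmp=-2, then ((max(c, 3) * (acc + acc)) <= (tmp * b)) is true, then c=0, then res=1, then (i=1), then res=1, then (k=0), then res=2, then (k=1), then res=3, then (k=2), then res=4, then (i=2), then res=4, then (k=0), then res=6, then (k=1), then res=8, then (k=2), then res=10, then (i=3), then res=10, then (k=0), then res=13, then (k=1), then res=16, then (k=2), then res=19, then returns 2 — matching result 2.
Every one of the 240 inputs gives matching results.
verdict: equivalent
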